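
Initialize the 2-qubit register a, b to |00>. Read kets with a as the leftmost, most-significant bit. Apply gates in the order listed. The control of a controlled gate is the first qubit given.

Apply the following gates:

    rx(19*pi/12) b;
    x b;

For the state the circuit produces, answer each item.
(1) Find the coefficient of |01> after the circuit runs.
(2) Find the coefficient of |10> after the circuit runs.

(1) The amplitude on |01> is -sqrt(sqrt(2) + 2)/4 - sqrt(6 - 3*sqrt(2))/4.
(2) The amplitude on |10> is 0.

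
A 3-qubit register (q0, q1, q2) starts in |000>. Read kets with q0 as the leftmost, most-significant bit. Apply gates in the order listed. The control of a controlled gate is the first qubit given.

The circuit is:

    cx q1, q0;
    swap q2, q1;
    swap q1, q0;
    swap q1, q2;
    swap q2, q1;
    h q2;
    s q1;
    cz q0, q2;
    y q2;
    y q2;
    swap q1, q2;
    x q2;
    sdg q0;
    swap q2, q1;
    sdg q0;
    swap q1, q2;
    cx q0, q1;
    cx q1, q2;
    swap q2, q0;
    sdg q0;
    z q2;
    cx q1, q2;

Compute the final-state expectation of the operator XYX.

In the final state, XYX has expectation 1.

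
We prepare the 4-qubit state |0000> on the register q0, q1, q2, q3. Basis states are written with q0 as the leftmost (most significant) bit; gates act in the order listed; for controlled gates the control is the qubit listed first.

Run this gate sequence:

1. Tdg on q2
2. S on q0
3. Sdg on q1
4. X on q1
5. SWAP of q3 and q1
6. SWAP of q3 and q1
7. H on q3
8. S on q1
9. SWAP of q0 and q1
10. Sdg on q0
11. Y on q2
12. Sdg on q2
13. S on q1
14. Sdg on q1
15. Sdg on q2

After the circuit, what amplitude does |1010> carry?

The amplitude on |1010> is -sqrt(2)*I/2.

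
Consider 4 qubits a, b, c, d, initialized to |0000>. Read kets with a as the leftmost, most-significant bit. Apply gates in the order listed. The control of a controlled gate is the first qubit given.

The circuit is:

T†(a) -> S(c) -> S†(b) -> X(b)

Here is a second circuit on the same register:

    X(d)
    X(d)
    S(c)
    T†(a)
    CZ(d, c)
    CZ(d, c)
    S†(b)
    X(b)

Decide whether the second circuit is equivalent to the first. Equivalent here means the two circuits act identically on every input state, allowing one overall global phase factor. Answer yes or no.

Yes — the two circuits implement the same unitary up to a global phase.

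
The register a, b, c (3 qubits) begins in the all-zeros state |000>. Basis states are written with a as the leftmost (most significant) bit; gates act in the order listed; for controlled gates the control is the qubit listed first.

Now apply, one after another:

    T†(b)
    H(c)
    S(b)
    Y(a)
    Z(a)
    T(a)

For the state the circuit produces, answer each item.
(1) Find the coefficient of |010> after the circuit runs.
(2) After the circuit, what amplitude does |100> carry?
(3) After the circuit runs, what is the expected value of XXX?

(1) The final state's coefficient on |010> equals 0.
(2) The final state's coefficient on |100> equals -sqrt(2)*exp(3*I*pi/4)/2.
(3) The observable XXX averages to 0.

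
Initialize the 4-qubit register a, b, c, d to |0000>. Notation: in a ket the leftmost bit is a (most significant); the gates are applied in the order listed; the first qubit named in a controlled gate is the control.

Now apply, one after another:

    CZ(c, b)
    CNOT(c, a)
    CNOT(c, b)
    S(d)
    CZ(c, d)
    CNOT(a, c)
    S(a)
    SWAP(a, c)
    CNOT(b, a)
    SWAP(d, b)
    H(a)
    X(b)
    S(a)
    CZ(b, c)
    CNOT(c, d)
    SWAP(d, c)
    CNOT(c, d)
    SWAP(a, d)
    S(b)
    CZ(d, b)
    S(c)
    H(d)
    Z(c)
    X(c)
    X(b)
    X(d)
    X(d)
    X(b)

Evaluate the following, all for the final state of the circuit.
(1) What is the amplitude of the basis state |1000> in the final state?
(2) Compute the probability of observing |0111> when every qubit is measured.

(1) The amplitude on |1000> is 0. Key observation: steps 25-28 multiply out to the identity, so the circuit reduces to the remaining gates.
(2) The probability of measuring |0111> is 1/2.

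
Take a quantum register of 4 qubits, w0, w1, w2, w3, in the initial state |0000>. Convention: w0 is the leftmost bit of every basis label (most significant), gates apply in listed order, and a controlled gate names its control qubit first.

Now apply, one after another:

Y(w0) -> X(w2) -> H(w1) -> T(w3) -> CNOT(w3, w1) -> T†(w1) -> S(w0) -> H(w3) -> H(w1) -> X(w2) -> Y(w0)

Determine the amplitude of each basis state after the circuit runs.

The resulting statevector has amplitude sqrt(2)*(exp(I*pi/4) + I)/4 on |0000>, sqrt(2)*(exp(I*pi/4) + I)/4 on |0001>, sqrt(2)*(-exp(I*pi/4) + I)/4 on |0100>, sqrt(2)*(-exp(I*pi/4) + I)/4 on |0101>, and 0 on every other basis state.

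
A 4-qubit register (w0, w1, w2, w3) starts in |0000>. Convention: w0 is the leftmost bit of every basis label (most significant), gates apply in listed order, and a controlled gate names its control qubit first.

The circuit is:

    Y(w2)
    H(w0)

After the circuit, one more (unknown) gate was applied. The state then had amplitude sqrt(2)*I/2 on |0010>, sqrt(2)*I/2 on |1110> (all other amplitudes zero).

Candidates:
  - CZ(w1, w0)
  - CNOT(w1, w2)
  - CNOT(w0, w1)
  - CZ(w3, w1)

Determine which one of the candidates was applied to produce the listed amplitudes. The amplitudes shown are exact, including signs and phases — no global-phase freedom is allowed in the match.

The unique candidate consistent with the amplitudes is CNOT(w0, w1).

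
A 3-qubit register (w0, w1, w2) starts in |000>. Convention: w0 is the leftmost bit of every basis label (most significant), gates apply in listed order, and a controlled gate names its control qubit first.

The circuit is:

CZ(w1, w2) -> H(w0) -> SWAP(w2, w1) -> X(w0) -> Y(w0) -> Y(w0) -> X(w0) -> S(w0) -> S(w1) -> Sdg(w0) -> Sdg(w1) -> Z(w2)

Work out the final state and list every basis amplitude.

The final amplitudes are sqrt(2)/2 on |000>, sqrt(2)/2 on |100>, and 0 on every other basis state.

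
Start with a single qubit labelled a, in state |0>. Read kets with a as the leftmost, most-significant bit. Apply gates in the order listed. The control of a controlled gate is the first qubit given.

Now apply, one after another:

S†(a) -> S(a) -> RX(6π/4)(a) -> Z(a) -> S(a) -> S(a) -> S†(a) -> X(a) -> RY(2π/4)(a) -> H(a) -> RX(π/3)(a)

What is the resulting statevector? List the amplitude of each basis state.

The resulting statevector has amplitude -sqrt(6)/4 - sqrt(2)*I/4 on |0>, sqrt(6)/4 + sqrt(2)*I/4 on |1>.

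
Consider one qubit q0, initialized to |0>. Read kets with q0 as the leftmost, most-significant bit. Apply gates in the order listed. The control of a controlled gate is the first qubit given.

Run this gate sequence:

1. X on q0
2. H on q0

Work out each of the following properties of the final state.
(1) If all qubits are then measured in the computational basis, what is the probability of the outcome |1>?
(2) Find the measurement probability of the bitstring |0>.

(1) A full measurement returns |1> with probability 1/2.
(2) Outcome |0> occurs with probability 1/2.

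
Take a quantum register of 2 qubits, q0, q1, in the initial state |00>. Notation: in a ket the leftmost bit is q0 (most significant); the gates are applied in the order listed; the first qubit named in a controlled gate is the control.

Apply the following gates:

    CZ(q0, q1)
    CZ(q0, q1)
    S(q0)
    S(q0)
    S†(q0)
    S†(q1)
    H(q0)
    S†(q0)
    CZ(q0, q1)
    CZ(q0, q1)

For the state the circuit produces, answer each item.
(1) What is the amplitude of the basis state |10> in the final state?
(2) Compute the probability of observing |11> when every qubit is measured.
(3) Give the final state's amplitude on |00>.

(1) |10> carries amplitude -sqrt(2)*I/2 in the final state.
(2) A full measurement returns |11> with probability 0.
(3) The final state's coefficient on |00> equals sqrt(2)/2.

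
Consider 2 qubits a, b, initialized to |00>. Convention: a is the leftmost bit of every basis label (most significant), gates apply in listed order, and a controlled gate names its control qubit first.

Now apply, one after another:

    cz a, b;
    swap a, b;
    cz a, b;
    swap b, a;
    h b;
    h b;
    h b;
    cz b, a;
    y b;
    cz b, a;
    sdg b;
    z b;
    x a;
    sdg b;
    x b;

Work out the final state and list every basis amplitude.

After the circuit, the state carries amplitude 0 on |00>, 0 on |01>, sqrt(2)*I/2 on |10>, -sqrt(2)*I/2 on |11>. Key observation: the block from step 6 through step 7 cancels to the identity and can be dropped.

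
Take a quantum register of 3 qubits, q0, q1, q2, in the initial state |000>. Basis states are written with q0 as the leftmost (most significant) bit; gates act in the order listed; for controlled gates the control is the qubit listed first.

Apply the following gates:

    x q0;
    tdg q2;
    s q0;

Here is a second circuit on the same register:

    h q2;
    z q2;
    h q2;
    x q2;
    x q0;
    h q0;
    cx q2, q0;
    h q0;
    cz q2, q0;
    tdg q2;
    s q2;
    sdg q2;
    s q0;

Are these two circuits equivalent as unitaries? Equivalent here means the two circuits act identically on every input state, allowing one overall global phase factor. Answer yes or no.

Yes, they are equivalent — the unitaries differ by at most a global phase.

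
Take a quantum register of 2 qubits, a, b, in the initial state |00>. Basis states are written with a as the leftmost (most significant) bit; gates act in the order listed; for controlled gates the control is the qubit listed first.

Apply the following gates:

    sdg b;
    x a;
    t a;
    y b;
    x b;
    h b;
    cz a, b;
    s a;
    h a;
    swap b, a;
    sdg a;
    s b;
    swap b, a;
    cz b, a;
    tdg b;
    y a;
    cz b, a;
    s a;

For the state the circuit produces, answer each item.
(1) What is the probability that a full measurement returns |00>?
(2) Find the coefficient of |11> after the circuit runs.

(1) Outcome |00> occurs with probability 1/4.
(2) |11> carries amplitude -I/2 in the final state.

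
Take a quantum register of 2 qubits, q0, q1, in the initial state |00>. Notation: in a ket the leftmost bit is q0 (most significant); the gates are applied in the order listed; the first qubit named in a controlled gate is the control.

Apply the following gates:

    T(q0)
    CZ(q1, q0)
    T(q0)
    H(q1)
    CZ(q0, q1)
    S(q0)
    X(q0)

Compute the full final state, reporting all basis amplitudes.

The resulting statevector has amplitude 0 on |00>, 0 on |01>, sqrt(2)/2 on |10>, sqrt(2)/2 on |11>.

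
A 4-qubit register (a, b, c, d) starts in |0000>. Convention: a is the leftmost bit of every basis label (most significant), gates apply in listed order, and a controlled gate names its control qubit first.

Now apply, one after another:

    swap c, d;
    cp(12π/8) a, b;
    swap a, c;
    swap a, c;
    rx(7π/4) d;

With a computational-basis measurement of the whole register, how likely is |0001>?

A full measurement returns |0001> with probability 1/2 - sqrt(2)/4.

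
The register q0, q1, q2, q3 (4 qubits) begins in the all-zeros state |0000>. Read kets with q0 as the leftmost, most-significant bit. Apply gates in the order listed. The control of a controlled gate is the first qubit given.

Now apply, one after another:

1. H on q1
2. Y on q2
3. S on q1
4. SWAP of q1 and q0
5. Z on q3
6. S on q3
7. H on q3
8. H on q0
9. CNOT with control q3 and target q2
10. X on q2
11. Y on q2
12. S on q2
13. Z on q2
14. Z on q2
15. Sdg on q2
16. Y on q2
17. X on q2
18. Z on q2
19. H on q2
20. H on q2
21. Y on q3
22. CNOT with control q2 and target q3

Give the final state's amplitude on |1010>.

The amplitude on |1010> is sqrt(2)*(1 - I)/4. Key observation: the block from step 10 through step 17 cancels to the identity and can be dropped.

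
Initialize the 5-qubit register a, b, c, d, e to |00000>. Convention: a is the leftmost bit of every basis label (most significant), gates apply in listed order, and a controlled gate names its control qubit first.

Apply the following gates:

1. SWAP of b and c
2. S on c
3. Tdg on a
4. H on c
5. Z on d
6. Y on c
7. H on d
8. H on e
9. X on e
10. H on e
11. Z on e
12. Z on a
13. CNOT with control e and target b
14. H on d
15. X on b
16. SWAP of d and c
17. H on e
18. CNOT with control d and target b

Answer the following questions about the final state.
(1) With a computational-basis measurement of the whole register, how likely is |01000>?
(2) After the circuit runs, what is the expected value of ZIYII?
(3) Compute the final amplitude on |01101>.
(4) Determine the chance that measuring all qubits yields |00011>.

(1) A full measurement returns |01000> with probability 1/4. Key observation: steps 8-11 multiply out to the identity, so the circuit reduces to the remaining gates.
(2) In the final state, ZIYII has expectation 0.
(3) The amplitude on |01101> is 0.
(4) Outcome |00011> occurs with probability 1/4.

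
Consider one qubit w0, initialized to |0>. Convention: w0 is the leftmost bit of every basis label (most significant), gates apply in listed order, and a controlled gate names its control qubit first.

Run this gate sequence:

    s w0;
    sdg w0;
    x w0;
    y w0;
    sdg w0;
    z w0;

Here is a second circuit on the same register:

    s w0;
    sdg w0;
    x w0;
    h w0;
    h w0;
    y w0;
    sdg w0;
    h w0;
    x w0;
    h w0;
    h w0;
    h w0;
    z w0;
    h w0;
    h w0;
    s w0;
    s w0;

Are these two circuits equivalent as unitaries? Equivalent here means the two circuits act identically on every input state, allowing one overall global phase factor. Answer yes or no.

Yes, they are equivalent — the unitaries differ by at most a global phase.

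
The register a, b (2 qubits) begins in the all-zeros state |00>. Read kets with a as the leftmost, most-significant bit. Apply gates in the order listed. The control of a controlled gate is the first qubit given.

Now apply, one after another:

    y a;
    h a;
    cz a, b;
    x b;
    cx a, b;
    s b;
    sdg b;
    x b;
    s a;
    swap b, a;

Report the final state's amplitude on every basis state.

The resulting statevector has amplitude sqrt(2)*I/2 on |00>, 0 on |01>, 0 on |10>, sqrt(2)/2 on |11>.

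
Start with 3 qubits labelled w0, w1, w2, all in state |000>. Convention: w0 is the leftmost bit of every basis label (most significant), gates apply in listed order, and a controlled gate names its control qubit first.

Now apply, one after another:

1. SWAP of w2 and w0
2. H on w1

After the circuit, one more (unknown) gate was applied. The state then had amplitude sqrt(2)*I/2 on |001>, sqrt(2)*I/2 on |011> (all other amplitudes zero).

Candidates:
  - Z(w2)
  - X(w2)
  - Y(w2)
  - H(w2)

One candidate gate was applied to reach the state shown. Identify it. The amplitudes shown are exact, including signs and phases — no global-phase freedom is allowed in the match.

The applied gate was Y(w2).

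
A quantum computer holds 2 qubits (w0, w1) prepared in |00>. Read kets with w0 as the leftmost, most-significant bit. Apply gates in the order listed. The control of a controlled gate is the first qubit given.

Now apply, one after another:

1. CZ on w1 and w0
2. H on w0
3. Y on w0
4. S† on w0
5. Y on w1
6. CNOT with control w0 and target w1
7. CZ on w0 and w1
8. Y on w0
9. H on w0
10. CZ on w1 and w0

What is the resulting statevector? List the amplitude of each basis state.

The resulting statevector has amplitude 1/2 on |00>, I/2 on |01>, 1/2 on |10>, I/2 on |11>.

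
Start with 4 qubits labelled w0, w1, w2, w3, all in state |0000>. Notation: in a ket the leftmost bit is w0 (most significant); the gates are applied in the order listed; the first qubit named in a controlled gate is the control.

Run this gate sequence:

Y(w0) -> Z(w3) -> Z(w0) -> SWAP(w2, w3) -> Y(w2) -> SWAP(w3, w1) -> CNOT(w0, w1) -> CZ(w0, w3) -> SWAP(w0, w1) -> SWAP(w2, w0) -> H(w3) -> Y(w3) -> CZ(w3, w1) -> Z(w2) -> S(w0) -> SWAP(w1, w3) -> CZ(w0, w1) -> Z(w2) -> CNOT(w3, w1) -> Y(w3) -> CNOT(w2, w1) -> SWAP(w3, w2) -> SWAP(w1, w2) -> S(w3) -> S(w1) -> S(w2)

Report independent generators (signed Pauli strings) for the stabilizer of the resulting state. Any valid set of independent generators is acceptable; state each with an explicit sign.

The final state is stabilized by the group generated by -IIYI, -ZIII, +IZII, -IIIZ; other independent generating sets are equally valid.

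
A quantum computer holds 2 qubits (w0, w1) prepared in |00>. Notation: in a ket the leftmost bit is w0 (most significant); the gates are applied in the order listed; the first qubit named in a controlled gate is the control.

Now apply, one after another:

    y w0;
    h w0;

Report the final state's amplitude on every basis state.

The resulting statevector has amplitude sqrt(2)*I/2 on |00>, 0 on |01>, -sqrt(2)*I/2 on |10>, 0 on |11>.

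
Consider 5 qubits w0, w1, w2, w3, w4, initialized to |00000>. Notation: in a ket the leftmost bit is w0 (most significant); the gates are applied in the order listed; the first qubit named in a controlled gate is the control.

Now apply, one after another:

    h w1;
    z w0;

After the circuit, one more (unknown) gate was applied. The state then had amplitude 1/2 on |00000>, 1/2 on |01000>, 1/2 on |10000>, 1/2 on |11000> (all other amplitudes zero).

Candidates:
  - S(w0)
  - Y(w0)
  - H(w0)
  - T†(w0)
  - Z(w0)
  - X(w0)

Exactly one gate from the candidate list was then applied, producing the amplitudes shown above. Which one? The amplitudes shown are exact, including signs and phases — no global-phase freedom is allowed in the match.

The unique candidate consistent with the amplitudes is H(w0).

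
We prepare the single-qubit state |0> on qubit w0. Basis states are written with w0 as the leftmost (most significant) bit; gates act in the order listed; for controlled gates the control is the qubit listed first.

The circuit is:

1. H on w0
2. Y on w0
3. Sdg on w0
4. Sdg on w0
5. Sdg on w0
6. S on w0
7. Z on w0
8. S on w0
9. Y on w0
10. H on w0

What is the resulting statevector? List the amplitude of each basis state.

After the circuit, the state carries amplitude 1/2 + I/2 on |0>, -1/2 + I/2 on |1>.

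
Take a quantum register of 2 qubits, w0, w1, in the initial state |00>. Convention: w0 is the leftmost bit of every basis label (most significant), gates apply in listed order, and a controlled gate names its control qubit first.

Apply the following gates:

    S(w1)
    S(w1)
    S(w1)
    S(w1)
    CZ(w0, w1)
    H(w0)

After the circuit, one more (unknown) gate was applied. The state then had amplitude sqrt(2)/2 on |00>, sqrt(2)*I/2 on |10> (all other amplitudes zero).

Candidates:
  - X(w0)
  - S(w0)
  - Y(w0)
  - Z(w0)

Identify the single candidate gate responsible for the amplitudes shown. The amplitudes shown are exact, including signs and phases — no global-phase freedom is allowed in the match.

The applied gate was S(w0).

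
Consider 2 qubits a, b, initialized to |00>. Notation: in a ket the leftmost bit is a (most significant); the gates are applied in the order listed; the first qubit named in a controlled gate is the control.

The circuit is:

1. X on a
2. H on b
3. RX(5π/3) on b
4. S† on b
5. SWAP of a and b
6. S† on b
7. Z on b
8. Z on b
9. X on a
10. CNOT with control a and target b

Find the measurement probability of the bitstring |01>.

Outcome |01> occurs with probability 1/2.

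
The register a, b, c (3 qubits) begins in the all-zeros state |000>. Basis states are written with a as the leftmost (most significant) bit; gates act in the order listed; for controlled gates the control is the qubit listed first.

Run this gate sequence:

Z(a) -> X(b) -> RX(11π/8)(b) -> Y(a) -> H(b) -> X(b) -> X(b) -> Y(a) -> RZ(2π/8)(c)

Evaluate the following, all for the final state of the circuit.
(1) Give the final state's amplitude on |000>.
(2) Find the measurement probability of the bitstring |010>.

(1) The amplitude on |000> is -sqrt(2)*exp(3*I*pi/16)/2.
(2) Outcome |010> occurs with probability 1/2.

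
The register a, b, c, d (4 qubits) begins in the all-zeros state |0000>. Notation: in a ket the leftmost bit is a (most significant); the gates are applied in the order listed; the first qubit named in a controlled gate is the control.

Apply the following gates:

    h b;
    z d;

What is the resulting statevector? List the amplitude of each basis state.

After the circuit, the state carries amplitude sqrt(2)/2 on |0000>, sqrt(2)/2 on |0100>, and 0 on every other basis state.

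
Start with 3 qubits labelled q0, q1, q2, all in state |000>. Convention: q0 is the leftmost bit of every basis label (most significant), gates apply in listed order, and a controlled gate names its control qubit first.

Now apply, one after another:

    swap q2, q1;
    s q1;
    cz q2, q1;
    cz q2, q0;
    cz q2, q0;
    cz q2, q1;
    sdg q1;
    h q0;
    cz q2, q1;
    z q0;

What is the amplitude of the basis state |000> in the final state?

The final state's coefficient on |000> equals sqrt(2)/2. Key observation: the block from step 2 through step 7 cancels to the identity and can be dropped.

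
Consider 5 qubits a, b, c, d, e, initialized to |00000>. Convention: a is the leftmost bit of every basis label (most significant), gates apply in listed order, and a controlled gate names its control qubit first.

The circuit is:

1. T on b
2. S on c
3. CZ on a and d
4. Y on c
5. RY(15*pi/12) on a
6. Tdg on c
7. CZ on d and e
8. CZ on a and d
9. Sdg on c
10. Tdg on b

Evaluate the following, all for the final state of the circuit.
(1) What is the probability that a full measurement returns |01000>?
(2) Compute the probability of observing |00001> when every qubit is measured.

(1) The probability of measuring |01000> is 0.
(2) Outcome |00001> occurs with probability 0.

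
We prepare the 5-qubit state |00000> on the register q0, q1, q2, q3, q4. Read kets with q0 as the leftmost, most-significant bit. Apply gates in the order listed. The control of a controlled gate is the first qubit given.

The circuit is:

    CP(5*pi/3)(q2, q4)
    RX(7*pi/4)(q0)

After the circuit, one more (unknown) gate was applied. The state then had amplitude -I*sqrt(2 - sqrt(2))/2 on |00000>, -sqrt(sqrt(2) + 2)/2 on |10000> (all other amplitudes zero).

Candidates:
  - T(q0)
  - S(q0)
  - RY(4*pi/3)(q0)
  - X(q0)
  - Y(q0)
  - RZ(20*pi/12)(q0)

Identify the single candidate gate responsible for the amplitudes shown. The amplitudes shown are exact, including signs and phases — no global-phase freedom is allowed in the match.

The applied gate was X(q0).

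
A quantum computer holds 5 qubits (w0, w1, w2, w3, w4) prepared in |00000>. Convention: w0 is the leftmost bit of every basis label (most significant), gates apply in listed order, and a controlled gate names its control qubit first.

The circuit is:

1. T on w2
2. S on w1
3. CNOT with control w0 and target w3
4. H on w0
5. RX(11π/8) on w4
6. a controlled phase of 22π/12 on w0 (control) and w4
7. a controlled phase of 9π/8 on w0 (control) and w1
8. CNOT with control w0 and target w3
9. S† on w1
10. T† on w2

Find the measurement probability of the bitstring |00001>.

Outcome |00001> occurs with probability sqrt(2 - sqrt(2))/8 + 1/4.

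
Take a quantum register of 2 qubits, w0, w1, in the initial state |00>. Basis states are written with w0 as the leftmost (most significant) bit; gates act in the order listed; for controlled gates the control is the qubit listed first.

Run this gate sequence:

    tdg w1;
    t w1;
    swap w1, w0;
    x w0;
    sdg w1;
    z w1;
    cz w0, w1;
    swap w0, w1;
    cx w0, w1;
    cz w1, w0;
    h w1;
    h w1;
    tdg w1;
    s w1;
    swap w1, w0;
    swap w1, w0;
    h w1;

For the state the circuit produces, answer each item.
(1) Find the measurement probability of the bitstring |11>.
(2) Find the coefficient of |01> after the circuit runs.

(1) A full measurement returns |11> with probability 0.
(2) The final state's coefficient on |01> equals -sqrt(2)*exp(I*pi/4)/2.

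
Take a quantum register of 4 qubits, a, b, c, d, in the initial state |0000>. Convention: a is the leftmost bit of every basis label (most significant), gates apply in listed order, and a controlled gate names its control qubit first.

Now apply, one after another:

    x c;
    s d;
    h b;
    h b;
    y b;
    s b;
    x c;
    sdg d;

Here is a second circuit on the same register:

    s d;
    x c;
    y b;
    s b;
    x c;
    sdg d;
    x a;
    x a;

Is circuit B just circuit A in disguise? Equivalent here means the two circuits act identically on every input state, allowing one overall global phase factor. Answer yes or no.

Yes, they are equivalent — the unitaries differ by at most a global phase.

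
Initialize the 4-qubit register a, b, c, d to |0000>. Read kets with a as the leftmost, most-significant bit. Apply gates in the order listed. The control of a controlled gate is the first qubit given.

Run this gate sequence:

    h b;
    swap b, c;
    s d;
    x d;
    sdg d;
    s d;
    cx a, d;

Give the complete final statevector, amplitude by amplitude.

After the circuit, the state carries amplitude sqrt(2)/2 on |0001>, sqrt(2)/2 on |0011>, and 0 on every other basis state.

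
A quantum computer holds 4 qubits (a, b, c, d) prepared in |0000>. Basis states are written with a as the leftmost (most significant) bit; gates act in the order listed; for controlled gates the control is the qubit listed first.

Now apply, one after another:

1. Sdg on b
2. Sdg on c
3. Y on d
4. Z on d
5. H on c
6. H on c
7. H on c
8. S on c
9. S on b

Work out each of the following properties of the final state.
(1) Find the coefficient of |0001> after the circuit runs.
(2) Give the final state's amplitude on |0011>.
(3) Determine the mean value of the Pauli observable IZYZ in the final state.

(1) The amplitude on |0001> is -sqrt(2)*I/2.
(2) |0011> carries amplitude sqrt(2)/2 in the final state.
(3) In the final state, IZYZ has expectation -1.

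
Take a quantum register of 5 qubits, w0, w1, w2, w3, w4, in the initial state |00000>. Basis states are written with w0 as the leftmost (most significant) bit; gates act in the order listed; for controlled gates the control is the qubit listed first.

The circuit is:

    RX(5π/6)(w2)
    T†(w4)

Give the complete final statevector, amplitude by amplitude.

After the circuit, the state carries amplitude -sqrt(2)/4 + sqrt(6)/4 on |00000>, I*(-sqrt(6) - sqrt(2))/4 on |00100>, and 0 on every other basis state.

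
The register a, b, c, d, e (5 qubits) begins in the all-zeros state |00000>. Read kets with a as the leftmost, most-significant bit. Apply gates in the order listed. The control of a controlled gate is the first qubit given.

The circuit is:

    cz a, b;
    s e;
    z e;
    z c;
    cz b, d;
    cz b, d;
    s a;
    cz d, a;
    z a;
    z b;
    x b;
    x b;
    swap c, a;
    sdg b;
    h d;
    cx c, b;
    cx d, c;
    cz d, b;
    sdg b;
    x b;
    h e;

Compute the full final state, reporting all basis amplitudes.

The resulting statevector has amplitude 1/2 on |01000>, 1/2 on |01001>, 1/2 on |01110>, 1/2 on |01111>, and 0 on every other basis state.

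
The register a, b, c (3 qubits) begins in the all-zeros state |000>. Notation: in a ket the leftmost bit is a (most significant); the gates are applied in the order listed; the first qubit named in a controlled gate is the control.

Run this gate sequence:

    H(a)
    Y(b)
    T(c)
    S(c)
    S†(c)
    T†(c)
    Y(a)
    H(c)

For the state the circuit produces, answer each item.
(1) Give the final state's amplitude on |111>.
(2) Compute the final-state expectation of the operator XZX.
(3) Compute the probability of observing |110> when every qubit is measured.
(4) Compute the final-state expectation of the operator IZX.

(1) |111> carries amplitude -1/2 in the final state.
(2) The expectation value of XZX is 1.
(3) Outcome |110> occurs with probability 1/4.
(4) The expectation value of IZX is -1.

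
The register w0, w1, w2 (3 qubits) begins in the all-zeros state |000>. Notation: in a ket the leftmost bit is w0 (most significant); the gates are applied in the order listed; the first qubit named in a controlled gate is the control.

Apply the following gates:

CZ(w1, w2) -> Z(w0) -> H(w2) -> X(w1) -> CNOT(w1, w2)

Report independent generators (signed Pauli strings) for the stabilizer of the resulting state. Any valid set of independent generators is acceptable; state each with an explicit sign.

The stabilizer group can be generated by +IIX, +ZII, -IZI, among other valid generating sets.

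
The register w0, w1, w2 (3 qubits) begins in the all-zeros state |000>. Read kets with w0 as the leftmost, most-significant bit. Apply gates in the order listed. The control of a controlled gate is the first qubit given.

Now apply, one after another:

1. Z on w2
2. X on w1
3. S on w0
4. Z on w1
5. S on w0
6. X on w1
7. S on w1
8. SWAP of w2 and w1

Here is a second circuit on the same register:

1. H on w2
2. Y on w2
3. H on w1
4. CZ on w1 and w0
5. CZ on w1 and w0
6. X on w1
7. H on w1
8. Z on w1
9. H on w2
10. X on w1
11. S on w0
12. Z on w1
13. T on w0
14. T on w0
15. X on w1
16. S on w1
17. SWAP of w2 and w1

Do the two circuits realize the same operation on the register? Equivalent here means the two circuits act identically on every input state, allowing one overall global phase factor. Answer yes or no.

No: there is an input state on which the two circuits produce genuinely different outputs (not merely differing by a phase).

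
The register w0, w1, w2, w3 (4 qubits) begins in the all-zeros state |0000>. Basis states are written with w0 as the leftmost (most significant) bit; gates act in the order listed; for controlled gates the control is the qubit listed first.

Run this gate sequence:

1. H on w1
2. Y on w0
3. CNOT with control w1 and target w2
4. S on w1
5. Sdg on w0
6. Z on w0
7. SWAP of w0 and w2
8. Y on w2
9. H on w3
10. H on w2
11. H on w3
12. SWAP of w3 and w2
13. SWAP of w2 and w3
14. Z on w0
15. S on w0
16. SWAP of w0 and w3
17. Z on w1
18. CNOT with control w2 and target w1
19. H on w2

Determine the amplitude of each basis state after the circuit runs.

After the circuit, the state carries amplitude sqrt(2)*I/4 on |0000>, -sqrt(2)*I/4 on |0001>, sqrt(2)*I/4 on |0010>, sqrt(2)*I/4 on |0011>, sqrt(2)*I/4 on |0100>, -sqrt(2)*I/4 on |0101>, -sqrt(2)*I/4 on |0110>, -sqrt(2)*I/4 on |0111>, 0 on |1000>, 0 on |1001>, 0 on |1010>, 0 on |1011>, 0 on |1100>, 0 on |1101>, 0 on |1110>, 0 on |1111>.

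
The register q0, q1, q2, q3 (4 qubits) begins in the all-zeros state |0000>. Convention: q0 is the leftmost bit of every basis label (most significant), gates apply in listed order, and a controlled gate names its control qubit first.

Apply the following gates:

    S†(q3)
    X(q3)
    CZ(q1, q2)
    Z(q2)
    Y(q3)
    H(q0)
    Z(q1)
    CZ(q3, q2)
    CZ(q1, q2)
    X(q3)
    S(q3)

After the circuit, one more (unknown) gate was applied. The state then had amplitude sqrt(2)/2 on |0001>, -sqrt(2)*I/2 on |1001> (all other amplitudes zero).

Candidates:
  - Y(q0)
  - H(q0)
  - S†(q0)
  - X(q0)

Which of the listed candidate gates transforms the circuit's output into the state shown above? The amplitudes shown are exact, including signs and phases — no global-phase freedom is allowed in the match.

The unique candidate consistent with the amplitudes is S†(q0).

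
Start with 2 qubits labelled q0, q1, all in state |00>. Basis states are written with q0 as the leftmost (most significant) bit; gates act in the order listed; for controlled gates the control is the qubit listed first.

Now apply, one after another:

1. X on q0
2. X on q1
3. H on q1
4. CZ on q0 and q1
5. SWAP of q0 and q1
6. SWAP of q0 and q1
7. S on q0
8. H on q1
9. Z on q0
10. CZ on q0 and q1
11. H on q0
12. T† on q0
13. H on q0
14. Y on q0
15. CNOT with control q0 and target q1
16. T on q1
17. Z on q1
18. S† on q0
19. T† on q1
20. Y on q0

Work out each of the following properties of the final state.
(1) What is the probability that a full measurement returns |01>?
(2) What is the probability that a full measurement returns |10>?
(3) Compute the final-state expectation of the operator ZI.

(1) The probability of measuring |01> is 1/2 - sqrt(2)/4.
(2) Outcome |10> occurs with probability sqrt(2)/4 + 1/2.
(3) The expectation value of ZI is -sqrt(2)/2.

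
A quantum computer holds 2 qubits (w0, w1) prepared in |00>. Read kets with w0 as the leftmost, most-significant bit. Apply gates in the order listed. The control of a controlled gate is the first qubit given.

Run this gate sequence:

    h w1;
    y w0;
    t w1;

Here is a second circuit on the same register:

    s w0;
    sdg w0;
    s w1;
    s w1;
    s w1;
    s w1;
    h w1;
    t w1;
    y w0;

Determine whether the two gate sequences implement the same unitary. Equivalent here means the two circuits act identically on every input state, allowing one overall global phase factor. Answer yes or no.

Yes, they are equivalent — the unitaries differ by at most a global phase.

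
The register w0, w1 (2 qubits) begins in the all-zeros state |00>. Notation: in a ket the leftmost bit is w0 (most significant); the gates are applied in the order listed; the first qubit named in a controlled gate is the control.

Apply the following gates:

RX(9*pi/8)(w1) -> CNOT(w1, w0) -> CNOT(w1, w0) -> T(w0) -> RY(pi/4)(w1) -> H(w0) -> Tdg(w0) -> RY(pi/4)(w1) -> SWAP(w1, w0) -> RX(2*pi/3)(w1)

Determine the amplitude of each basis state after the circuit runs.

After the circuit, the state carries amplitude -cos(7*pi/16)/4 + sqrt(6)*sqrt(1/2 - sqrt(2)/4)*sqrt(sqrt(2)/4 + 1/2)*exp(-I*pi/4)*sin(7*pi/16)/2 + sqrt(3)*I*exp(-I*pi/4)*cos(7*pi/16)/4 + sqrt(2)*I*sqrt(1/2 - sqrt(2)/4)*sqrt(sqrt(2)/4 + 1/2)*sin(7*pi/16)/2 on |00>, sqrt(6)*sqrt(1/2 - sqrt(2)/4)*sqrt(sqrt(2)/4 + 1/2)*sin(7*pi/16)/2 - exp(-I*pi/4)*cos(7*pi/16)/4 + sqrt(3)*I*cos(7*pi/16)/4 + sqrt(2)*I*sqrt(1/2 - sqrt(2)/4)*sqrt(sqrt(2)/4 + 1/2)*exp(-I*pi/4)*sin(7*pi/16)/2 on |01>, -sqrt(2)*sqrt(1/2 - sqrt(2)/4)*sqrt(sqrt(2)/4 + 1/2)*cos(7*pi/16)/2 - I*sin(7*pi/16)/4 + sqrt(6)*I*sqrt(1/2 - sqrt(2)/4)*sqrt(sqrt(2)/4 + 1/2)*exp(-I*pi/4)*cos(7*pi/16)/2 - sqrt(3)*exp(-I*pi/4)*sin(7*pi/16)/4 on |10>, -sqrt(3)*sin(7*pi/16)/4 - I*exp(-I*pi/4)*sin(7*pi/16)/4 - sqrt(2)*sqrt(1/2 - sqrt(2)/4)*sqrt(sqrt(2)/4 + 1/2)*exp(-I*pi/4)*cos(7*pi/16)/2 + sqrt(6)*I*sqrt(1/2 - sqrt(2)/4)*sqrt(sqrt(2)/4 + 1/2)*cos(7*pi/16)/2 on |11>.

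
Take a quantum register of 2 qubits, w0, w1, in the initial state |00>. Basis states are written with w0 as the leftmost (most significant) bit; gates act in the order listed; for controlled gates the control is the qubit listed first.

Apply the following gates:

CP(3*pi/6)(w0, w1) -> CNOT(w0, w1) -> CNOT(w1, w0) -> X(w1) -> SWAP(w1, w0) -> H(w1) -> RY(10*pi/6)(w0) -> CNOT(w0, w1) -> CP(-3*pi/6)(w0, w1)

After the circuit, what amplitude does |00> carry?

The final state's coefficient on |00> equals -sqrt(2)/4.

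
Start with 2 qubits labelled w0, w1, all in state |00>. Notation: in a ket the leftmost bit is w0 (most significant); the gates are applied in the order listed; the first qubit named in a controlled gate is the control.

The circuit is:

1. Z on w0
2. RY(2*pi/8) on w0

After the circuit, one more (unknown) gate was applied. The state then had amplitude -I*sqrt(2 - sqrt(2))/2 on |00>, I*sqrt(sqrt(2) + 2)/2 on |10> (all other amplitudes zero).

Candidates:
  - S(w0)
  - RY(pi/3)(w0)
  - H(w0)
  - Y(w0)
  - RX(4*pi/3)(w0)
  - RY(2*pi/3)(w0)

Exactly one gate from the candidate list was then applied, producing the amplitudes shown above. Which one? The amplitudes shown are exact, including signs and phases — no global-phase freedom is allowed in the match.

The unique candidate consistent with the amplitudes is Y(w0).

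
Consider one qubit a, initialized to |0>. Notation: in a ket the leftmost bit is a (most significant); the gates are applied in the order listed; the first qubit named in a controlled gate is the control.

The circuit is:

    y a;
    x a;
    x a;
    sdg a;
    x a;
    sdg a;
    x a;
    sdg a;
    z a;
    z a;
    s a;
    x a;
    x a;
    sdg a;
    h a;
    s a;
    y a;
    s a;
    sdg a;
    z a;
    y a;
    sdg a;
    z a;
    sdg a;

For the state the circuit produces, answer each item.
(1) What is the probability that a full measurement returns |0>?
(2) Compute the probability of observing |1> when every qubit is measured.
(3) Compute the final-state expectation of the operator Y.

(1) The probability of measuring |0> is 1/2.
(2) The probability of measuring |1> is 1/2.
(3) The observable Y averages to 1.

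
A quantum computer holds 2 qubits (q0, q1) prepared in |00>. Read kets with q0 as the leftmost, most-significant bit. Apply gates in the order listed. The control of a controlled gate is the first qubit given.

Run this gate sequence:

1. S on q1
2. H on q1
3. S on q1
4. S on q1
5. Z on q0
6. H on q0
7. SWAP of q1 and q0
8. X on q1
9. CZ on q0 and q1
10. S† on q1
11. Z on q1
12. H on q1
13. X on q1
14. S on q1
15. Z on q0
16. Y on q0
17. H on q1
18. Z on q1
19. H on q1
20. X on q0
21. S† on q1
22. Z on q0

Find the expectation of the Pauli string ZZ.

The observable ZZ averages to 0.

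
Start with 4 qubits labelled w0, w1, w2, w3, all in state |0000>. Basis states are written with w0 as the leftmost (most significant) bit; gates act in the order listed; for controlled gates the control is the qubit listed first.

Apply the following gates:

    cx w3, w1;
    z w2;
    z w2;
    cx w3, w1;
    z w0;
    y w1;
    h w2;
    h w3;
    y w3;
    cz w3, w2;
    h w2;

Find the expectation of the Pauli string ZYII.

The observable ZYII averages to 0.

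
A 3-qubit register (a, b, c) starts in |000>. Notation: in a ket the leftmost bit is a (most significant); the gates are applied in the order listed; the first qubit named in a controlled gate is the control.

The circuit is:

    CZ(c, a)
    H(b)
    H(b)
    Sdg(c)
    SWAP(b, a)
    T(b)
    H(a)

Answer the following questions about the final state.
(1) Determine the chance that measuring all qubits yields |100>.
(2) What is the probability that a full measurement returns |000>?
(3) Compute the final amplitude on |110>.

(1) A full measurement returns |100> with probability 1/2.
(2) Outcome |000> occurs with probability 1/2.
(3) The amplitude on |110> is 0.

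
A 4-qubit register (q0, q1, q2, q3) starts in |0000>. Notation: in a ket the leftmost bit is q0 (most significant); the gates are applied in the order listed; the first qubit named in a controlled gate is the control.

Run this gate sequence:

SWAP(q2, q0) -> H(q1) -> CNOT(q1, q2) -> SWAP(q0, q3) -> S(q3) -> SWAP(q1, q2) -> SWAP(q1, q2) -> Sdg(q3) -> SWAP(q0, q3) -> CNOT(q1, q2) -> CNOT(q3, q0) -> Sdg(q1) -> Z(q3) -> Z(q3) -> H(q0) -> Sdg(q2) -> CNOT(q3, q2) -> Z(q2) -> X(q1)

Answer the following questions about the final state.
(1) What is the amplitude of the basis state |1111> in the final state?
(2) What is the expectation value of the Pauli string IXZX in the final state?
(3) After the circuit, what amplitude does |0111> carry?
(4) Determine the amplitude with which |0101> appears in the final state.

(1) The amplitude on |1111> is 0. Key observation: steps 3-10 multiply out to the identity, so the circuit reduces to the remaining gates.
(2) The expectation value of IXZX is 0.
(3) The amplitude on |0111> is 0.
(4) The final state's coefficient on |0101> equals 0.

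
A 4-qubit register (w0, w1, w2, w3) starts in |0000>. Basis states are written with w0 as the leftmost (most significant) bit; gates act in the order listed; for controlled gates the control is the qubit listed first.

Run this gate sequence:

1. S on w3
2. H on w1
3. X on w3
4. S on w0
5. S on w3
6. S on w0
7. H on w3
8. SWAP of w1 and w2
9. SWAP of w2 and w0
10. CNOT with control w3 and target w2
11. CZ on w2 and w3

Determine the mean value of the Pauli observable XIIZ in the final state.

The expectation value of XIIZ is 0.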